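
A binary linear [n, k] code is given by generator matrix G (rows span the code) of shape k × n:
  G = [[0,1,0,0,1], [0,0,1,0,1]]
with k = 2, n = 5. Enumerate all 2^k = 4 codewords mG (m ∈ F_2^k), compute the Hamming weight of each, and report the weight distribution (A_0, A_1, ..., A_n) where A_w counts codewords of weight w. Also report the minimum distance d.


Weight distribution: A_0 = 1, A_2 = 3. Minimum distance d = 2.

Enumerate all 2^2 = 4 messages m ∈ F_2^2.
For each, compute codeword c = mG in F_2^5, then tally its weight.
  m = 00 → c = 00000, weight = 0.
  m = 10 → c = 01001, weight = 2.
  m = 01 → c = 00101, weight = 2.
  m = 11 → c = 01100, weight = 2.
Tally weights:
  weight 0: 1 codewords.
  weight 2: 3 codewords.
Minimum distance d = smallest w > 0 with A_w > 0 = 2.
Sanity: Σ A_w = 4 = 2^2 = 4 ✓.


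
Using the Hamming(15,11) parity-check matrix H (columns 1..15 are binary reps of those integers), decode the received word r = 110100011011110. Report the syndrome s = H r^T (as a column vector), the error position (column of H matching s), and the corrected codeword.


s = (0, 0, 1, 0)^T, error position = 2, corrected codeword c = 100100011011110

Compute s = H r^T mod 2 one row at a time:
  s_1 = 1 + 1 + 0 + 1 + 1 + 1 + 1 + 0 = 6 ≡ 0 (mod 2).
  s_2 = 1 + 0 + 0 + 0 + 1 + 1 + 1 + 0 = 4 ≡ 0 (mod 2).
  s_3 = 1 + 0 + 0 + 0 + 0 + 1 + 1 + 0 = 3 ≡ 1 (mod 2).
  s_4 = 1 + 0 + 0 + 0 + 1 + 1 + 1 + 0 = 4 ≡ 0 (mod 2).
s = (0, 0, 1, 0)^T — this equals column 2 of H (binary 0010), so error is at position 2.
Correct: flip bit 2 of r = 110100011011110 to get c = 100100011011110.


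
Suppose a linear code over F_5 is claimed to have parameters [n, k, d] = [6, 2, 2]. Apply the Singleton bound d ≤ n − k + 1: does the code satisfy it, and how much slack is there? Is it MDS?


Singleton RHS = n − k + 1 = 5, slack = 3, bound satisfied, not MDS.

Singleton bound: d ≤ n − k + 1.
Here n = 6, k = 2, so n − k + 1 = 5.
Given d = 2, check d ≤ 5: YES.
Slack = (n − k + 1) − d = 3.
The code is NOT MDS (slack = 3 > 0).
Description: the claimed parameters are [6, 2, 2]_5; such a code would be non-MDS.


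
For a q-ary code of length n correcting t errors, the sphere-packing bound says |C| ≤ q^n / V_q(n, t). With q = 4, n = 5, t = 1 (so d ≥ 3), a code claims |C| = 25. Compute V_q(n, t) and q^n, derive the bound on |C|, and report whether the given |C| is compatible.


V_q(n, t) = 16, q^n = 1024, Hamming bound = 64, |C| = 25 ≤ bound (satisfied).

Step 1: Compute V_q(n, t) = Σ_{j=0}^1 C(n, j) (q−1)^j.
  j = 0: C(5,0)·(3)^0 = 1·1 = 1.
  j = 1: C(5,1)·(3)^1 = 5·3 = 15.
  V_q(n, t) = 1 + 15 = 16.
Step 2: q^n = 4^5 = 1024.
Step 3: Hamming bound ⌊q^n / V_q(n,t)⌋ = ⌊1024/16⌋ = 64.
Step 4: Compare |C| = 25 to 64: satisfied.
The claimed |C| lies below the Hamming bound.


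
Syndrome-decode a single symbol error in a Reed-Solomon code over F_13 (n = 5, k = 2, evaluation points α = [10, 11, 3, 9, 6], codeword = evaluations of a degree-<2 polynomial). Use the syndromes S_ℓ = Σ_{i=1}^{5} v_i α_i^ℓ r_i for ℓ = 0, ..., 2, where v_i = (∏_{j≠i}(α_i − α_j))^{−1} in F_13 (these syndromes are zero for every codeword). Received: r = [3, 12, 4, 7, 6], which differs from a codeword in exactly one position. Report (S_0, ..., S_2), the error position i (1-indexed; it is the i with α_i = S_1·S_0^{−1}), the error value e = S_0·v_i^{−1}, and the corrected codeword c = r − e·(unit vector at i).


S = (11, 7, 8), error at position 3, error magnitude e = 12, c = [3, 12, 5, 7, 6].

Step 1: column multipliers v_i = (∏_{j≠i}(α_i − α_j))^{−1} mod 13.
  i = 1 (α = 10): (10−11)(10−3)(10−9)(10−6) = (−1)·7·1·4 = −28 ≡ 11, so v_1 = 11^{−1} = 6 (mod 13).
  i = 2 (α = 11): (11−10)(11−3)(11−9)(11−6) = 1·8·2·5 = 80 ≡ 2, so v_2 = 2^{−1} = 7 (mod 13).
  i = 3 (α = 3): (3−10)(3−11)(3−9)(3−6) = (−7)·(−8)·(−6)·(−3) = 1008 ≡ 7, so v_3 = 7^{−1} = 2 (mod 13).
  i = 4 (α = 9): (9−10)(9−11)(9−3)(9−6) = (−1)·(−2)·6·3 = 36 ≡ 10, so v_4 = 10^{−1} = 4 (mod 13).
  i = 5 (α = 6): (6−10)(6−11)(6−3)(6−9) = (−4)·(−5)·3·(−3) = −180 ≡ 2, so v_5 = 2^{−1} = 7 (mod 13).
  v = [6, 7, 2, 4, 7].
Step 2: syndromes of r = [3, 12, 4, 7, 6] (all sums mod 13).
  S_0 = Σ v_i r_i = 6·3 + 7·12 + 2·4 + 4·7 + 7·6 = 180 ≡ 11.
  S_1 = Σ v_i α_i r_i = 6·10·3 + 7·11·12 + 2·3·4 + 4·9·7 + 7·6·6 = 1632 ≡ 7.
  α_i^2 mod 13 = [9, 4, 9, 3, 10].
  S_2 = Σ v_i α_i^2 r_i = 6·9·3 + 7·4·12 + 2·9·4 + 4·3·7 + 7·10·6 = 1074 ≡ 8.
  S = (11, 7, 8) ≠ 0, so r is not a codeword (an error is present).
Step 3: locate the error. For a single error e at position i, S_ℓ = v_i·e·α_i^ℓ, so α_err = S_1/S_0.
  S_0^{−1} = 11^{−1} = 6 (mod 13), so α_err = 7·6 = 42 ≡ 3 = α_3. Error position i = 3.
  Consistency check: S_2/S_1 = 8·2 = 16 ≡ 3 = α_err ✓ (single-error assumption holds).
Step 4: error magnitude e = S_0/v_3 = S_0·∏_{j≠3}(α_3 − α_j) = 11·7 = 77 ≡ 12 (mod 13).
Step 5: correct position 3: c_3 = r_3 − e = 4 − 12 ≡ 5 (mod 13). Hence c = [3, 12, 5, 7, 6].
  Check: interpolating c through the α_i gives m(x) = 4 + 9·x (degree < 2) with m(α_i) = c_i for every i, so c is indeed a codeword.


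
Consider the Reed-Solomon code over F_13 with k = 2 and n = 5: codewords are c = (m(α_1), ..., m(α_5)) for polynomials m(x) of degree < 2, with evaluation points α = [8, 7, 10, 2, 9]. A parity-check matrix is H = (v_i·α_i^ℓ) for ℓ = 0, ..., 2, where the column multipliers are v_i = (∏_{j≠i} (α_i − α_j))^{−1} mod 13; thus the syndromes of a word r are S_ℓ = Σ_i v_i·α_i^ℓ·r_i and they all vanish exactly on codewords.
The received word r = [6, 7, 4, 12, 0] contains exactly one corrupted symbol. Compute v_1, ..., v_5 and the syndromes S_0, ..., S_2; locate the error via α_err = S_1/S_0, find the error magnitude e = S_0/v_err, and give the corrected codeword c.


S = (5, 6, 2), error at position 5, error magnitude e = 8, c = [6, 7, 4, 12, 5].

Step 1: column multipliers v_i = (∏_{j≠i}(α_i − α_j))^{−1} mod 13.
  i = 1 (α = 8): (8−7)(8−10)(8−2)(8−9) = 1·(−2)·6·(−1) = 12 ≡ 12, so v_1 = 12^{−1} = 12 (mod 13).
  i = 2 (α = 7): (7−8)(7−10)(7−2)(7−9) = (−1)·(−3)·5·(−2) = −30 ≡ 9, so v_2 = 9^{−1} = 3 (mod 13).
  i = 3 (α = 10): (10−8)(10−7)(10−2)(10−9) = 2·3·8·1 = 48 ≡ 9, so v_3 = 9^{−1} = 3 (mod 13).
  i = 4 (α = 2): (2−8)(2−7)(2−10)(2−9) = (−6)·(−5)·(−8)·(−7) = 1680 ≡ 3, so v_4 = 3^{−1} = 9 (mod 13).
  i = 5 (α = 9): (9−8)(9−7)(9−10)(9−2) = 1·2·(−1)·7 = −14 ≡ 12, so v_5 = 12^{−1} = 12 (mod 13).
  v = [12, 3, 3, 9, 12].
Step 2: syndromes of r = [6, 7, 4, 12, 0] (all sums mod 13).
  S_0 = Σ v_i r_i = 12·6 + 3·7 + 3·4 + 9·12 + 12·0 = 213 ≡ 5.
  S_1 = Σ v_i α_i r_i = 12·8·6 + 3·7·7 + 3·10·4 + 9·2·12 + 12·9·0 = 1059 ≡ 6.
  α_i^2 mod 13 = [12, 10, 9, 4, 3].
  S_2 = Σ v_i α_i^2 r_i = 12·12·6 + 3·10·7 + 3·9·4 + 9·4·12 + 12·3·0 = 1614 ≡ 2.
  S = (5, 6, 2) ≠ 0, so r is not a codeword (an error is present).
Step 3: locate the error. For a single error e at position i, S_ℓ = v_i·e·α_i^ℓ, so α_err = S_1/S_0.
  S_0^{−1} = 5^{−1} = 8 (mod 13), so α_err = 6·8 = 48 ≡ 9 = α_5. Error position i = 5.
  Consistency check: S_2/S_1 = 2·11 = 22 ≡ 9 = α_err ✓ (single-error assumption holds).
Step 4: error magnitude e = S_0/v_5 = S_0·∏_{j≠5}(α_5 − α_j) = 5·12 = 60 ≡ 8 (mod 13).
Step 5: correct position 5: c_5 = r_5 − e = 0 − 8 ≡ 5 (mod 13). Hence c = [6, 7, 4, 12, 5].
  Check: interpolating c through the α_i gives m(x) = 1 + 12·x (degree < 2) with m(α_i) = c_i for every i, so c is indeed a codeword.


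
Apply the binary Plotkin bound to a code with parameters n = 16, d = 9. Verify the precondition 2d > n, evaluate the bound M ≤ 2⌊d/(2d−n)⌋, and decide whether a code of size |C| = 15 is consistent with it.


Plotkin bound M ≤ 8; given |C| = 15 > bound (violated).

Check applicability: 2d = 18, n = 16.
2d − n = 2 > 0, so Plotkin applies.
Compute d/(2d−n) = 9/2 ≈ 4.5000.
⌊d/(2d−n)⌋ = 4.
Plotkin bound: M ≤ 2·4 = 8.
Given |C| = 15, check: VIOLATED.
This |C| is above the Plotkin bound, so no binary code with n = 16, d = 9 and 15 codewords exists.


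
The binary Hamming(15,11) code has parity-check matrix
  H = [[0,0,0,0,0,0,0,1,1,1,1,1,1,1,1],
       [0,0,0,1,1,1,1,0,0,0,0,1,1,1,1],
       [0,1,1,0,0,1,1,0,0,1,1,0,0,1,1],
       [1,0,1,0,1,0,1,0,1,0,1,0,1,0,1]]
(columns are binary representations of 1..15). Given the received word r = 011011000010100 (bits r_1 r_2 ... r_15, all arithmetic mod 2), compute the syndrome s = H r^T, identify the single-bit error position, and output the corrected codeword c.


s = (0, 1, 0, 0)^T, error position = 4, corrected codeword c = 011111000010100

Compute s = H r^T mod 2 one row at a time:
  s_1 = 0 + 0 + 0 + 1 + 0 + 1 + 0 + 0 = 2 ≡ 0 (mod 2).
  s_2 = 0 + 1 + 1 + 0 + 0 + 1 + 0 + 0 = 3 ≡ 1 (mod 2).
  s_3 = 1 + 1 + 1 + 0 + 0 + 1 + 0 + 0 = 4 ≡ 0 (mod 2).
  s_4 = 0 + 1 + 1 + 0 + 0 + 1 + 1 + 0 = 4 ≡ 0 (mod 2).
s = (0, 1, 0, 0)^T — this equals column 4 of H (binary 0100), so error is at position 4.
Correct: flip bit 4 of r = 011011000010100 to get c = 011111000010100.


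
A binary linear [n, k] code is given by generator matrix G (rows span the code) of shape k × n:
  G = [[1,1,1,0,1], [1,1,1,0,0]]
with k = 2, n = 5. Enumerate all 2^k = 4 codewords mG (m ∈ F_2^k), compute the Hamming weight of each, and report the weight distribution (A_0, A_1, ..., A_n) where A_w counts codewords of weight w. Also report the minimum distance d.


Weight distribution: A_0 = 1, A_1 = 1, A_3 = 1, A_4 = 1. Minimum distance d = 1.

Enumerate all 2^2 = 4 messages m ∈ F_2^2.
For each, compute codeword c = mG in F_2^5, then tally its weight.
  m = 00 → c = 00000, weight = 0.
  m = 10 → c = 11101, weight = 4.
  m = 01 → c = 11100, weight = 3.
  m = 11 → c = 00001, weight = 1.
Tally weights:
  weight 0: 1 codewords.
  weight 1: 1 codewords.
  weight 3: 1 codewords.
  weight 4: 1 codewords.
Minimum distance d = smallest w > 0 with A_w > 0 = 1.
Sanity: Σ A_w = 4 = 2^2 = 4 ✓.


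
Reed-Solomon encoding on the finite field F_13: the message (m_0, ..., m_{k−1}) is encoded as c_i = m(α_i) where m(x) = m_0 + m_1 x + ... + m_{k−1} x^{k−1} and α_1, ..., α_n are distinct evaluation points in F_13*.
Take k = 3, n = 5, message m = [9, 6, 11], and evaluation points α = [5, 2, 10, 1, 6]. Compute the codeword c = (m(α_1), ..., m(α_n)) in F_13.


c = [2, 0, 12, 0, 12]

Message polynomial: m(x) = 9 + 6·x + 11·x^2 (mod 13).
For each evaluation point α_i, compute m(α_i) mod 13:
  α_1 = 5: Horner steps 11 → 9 → 2, so m(5) = 2.
  α_2 = 2: Horner steps 11 → 2 → 0, so m(2) = 0.
  α_3 = 10: Horner steps 11 → 12 → 12, so m(10) = 12.
  α_4 = 1: Horner steps 11 → 4 → 0, so m(1) = 0.
  α_5 = 6: Horner steps 11 → 7 → 12, so m(6) = 12.
Codeword c = [2, 0, 12, 0, 12] ∈ F_13^5.


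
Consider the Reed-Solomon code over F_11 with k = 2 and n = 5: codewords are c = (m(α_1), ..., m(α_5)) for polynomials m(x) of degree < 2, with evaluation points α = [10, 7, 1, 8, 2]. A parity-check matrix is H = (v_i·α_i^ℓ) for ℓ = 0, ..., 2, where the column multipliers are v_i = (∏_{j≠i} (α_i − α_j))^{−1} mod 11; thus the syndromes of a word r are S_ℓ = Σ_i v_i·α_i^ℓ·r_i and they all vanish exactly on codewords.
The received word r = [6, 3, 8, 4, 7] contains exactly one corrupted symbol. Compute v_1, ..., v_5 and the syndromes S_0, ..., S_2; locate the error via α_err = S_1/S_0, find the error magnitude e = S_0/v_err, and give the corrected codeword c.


S = (10, 9, 7), error at position 5, error magnitude e = 9, c = [6, 3, 8, 4, 9].

Step 1: column multipliers v_i = (∏_{j≠i}(α_i − α_j))^{−1} mod 11.
  i = 1 (α = 10): (10−7)(10−1)(10−8)(10−2) = 3·9·2·8 = 432 ≡ 3, so v_1 = 3^{−1} = 4 (mod 11).
  i = 2 (α = 7): (7−10)(7−1)(7−8)(7−2) = (−3)·6·(−1)·5 = 90 ≡ 2, so v_2 = 2^{−1} = 6 (mod 11).
  i = 3 (α = 1): (1−10)(1−7)(1−8)(1−2) = (−9)·(−6)·(−7)·(−1) = 378 ≡ 4, so v_3 = 4^{−1} = 3 (mod 11).
  i = 4 (α = 8): (8−10)(8−7)(8−1)(8−2) = (−2)·1·7·6 = −84 ≡ 4, so v_4 = 4^{−1} = 3 (mod 11).
  i = 5 (α = 2): (2−10)(2−7)(2−1)(2−8) = (−8)·(−5)·1·(−6) = −240 ≡ 2, so v_5 = 2^{−1} = 6 (mod 11).
  v = [4, 6, 3, 3, 6].
Step 2: syndromes of r = [6, 3, 8, 4, 7] (all sums mod 11).
  S_0 = Σ v_i r_i = 4·6 + 6·3 + 3·8 + 3·4 + 6·7 = 120 ≡ 10.
  S_1 = Σ v_i α_i r_i = 4·10·6 + 6·7·3 + 3·1·8 + 3·8·4 + 6·2·7 = 570 ≡ 9.
  α_i^2 mod 11 = [1, 5, 1, 9, 4].
  S_2 = Σ v_i α_i^2 r_i = 4·1·6 + 6·5·3 + 3·1·8 + 3·9·4 + 6·4·7 = 414 ≡ 7.
  S = (10, 9, 7) ≠ 0, so r is not a codeword (an error is present).
Step 3: locate the error. For a single error e at position i, S_ℓ = v_i·e·α_i^ℓ, so α_err = S_1/S_0.
  S_0^{−1} = 10^{−1} = 10 (mod 11), so α_err = 9·10 = 90 ≡ 2 = α_5. Error position i = 5.
  Consistency check: S_2/S_1 = 7·5 = 35 ≡ 2 = α_err ✓ (single-error assumption holds).
Step 4: error magnitude e = S_0/v_5 = S_0·∏_{j≠5}(α_5 − α_j) = 10·2 = 20 ≡ 9 (mod 11).
Step 5: correct position 5: c_5 = r_5 − e = 7 − 9 ≡ 9 (mod 11). Hence c = [6, 3, 8, 4, 9].
  Check: interpolating c through the α_i gives m(x) = 7 + 1·x (degree < 2) with m(α_i) = c_i for every i, so c is indeed a codeword.


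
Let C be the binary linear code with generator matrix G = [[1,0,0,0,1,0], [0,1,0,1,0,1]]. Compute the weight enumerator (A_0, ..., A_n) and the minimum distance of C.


Weight distribution: A_0 = 1, A_2 = 1, A_3 = 1, A_5 = 1. Minimum distance d = 2.

Enumerate all 2^2 = 4 messages m ∈ F_2^2.
For each, compute codeword c = mG in F_2^6, then tally its weight.
  m = 00 → c = 000000, weight = 0.
  m = 10 → c = 100010, weight = 2.
  m = 01 → c = 010101, weight = 3.
  m = 11 → c = 110111, weight = 5.
Tally weights:
  weight 0: 1 codewords.
  weight 2: 1 codewords.
  weight 3: 1 codewords.
  weight 5: 1 codewords.
Minimum distance d = smallest w > 0 with A_w > 0 = 2.
Sanity: Σ A_w = 4 = 2^2 = 4 ✓.


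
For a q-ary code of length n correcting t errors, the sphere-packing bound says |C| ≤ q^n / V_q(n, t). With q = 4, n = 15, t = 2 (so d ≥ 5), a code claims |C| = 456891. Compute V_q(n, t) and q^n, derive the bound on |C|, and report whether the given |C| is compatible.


V_q(n, t) = 991, q^n = 1073741824, Hamming bound = 1083493, |C| = 456891 ≤ bound (satisfied).

Step 1: Compute V_q(n, t) = Σ_{j=0}^2 C(n, j) (q−1)^j.
  j = 0: C(15,0)·(3)^0 = 1·1 = 1.
  j = 1: C(15,1)·(3)^1 = 15·3 = 45.
  j = 2: C(15,2)·(3)^2 = 105·9 = 945.
  V_q(n, t) = 1 + 45 + 945 = 991.
Step 2: q^n = 4^15 = 1073741824.
Step 3: Hamming bound ⌊q^n / V_q(n,t)⌋ = ⌊1073741824/991⌋ = 1083493.
Step 4: Compare |C| = 456891 to 1083493: satisfied.
The claimed |C| lies below the Hamming bound.


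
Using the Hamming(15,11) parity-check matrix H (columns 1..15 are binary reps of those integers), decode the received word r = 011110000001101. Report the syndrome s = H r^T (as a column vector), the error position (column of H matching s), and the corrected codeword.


s = (1, 1, 1, 0)^T, error position = 14, corrected codeword c = 011110000001111

Compute s = H r^T mod 2 one row at a time:
  s_1 = 0 + 0 + 0 + 0 + 1 + 1 + 0 + 1 = 3 ≡ 1 (mod 2).
  s_2 = 1 + 1 + 0 + 0 + 1 + 1 + 0 + 1 = 5 ≡ 1 (mod 2).
  s_3 = 1 + 1 + 0 + 0 + 0 + 0 + 0 + 1 = 3 ≡ 1 (mod 2).
  s_4 = 0 + 1 + 1 + 0 + 0 + 0 + 1 + 1 = 4 ≡ 0 (mod 2).
s = (1, 1, 1, 0)^T — this equals column 14 of H (binary 1110), so error is at position 14.
Correct: flip bit 14 of r = 011110000001101 to get c = 011110000001111.


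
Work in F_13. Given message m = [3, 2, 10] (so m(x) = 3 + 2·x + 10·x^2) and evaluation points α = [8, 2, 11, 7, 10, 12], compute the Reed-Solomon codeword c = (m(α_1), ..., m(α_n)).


c = [9, 8, 0, 0, 9, 11]

Message polynomial: m(x) = 3 + 2·x + 10·x^2 (mod 13).
For each evaluation point α_i, compute m(α_i) mod 13:
  α_1 = 8: Horner steps 10 → 4 → 9, so m(8) = 9.
  α_2 = 2: Horner steps 10 → 9 → 8, so m(2) = 8.
  α_3 = 11: Horner steps 10 → 8 → 0, so m(11) = 0.
  α_4 = 7: Horner steps 10 → 7 → 0, so m(7) = 0.
  α_5 = 10: Horner steps 10 → 11 → 9, so m(10) = 9.
  α_6 = 12: Horner steps 10 → 5 → 11, so m(12) = 11.
Codeword c = [9, 8, 0, 0, 9, 11] ∈ F_13^6.


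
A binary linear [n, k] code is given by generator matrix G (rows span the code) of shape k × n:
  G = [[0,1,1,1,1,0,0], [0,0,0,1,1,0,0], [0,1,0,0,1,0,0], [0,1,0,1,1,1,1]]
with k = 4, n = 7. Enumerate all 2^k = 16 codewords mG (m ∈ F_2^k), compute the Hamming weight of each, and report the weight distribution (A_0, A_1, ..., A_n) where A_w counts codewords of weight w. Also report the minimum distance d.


Weight distribution: A_0 = 1, A_2 = 6, A_3 = 4, A_4 = 1, A_5 = 4. Minimum distance d = 2.

Enumerate all 2^4 = 16 messages m ∈ F_2^4.
For each, compute codeword c = mG in F_2^7, then tally its weight.
  m = 0000 → c = 0000000, weight = 0.
  m = 1000 → c = 0111100, weight = 4.
  m = 0100 → c = 0001100, weight = 2.
  m = 1100 → c = 0110000, weight = 2.
  m = 0010 → c = 0100100, weight = 2.
  m = 1010 → c = 0011000, weight = 2.
  m = 0110 → c = 0101000, weight = 2.
  m = 1110 → c = 0010100, weight = 2.
  m = 0001 → c = 0101111, weight = 5.
  m = 1001 → c = 0010011, weight = 3.
  m = 0101 → c = 0100011, weight = 3.
  m = 1101 → c = 0011111, weight = 5.
  m = 0011 → c = 0001011, weight = 3.
  m = 1011 → c = 0110111, weight = 5.
  m = 0111 → c = 0000111, weight = 3.
  m = 1111 → c = 0111011, weight = 5.
Tally weights:
  weight 0: 1 codewords.
  weight 2: 6 codewords.
  weight 3: 4 codewords.
  weight 4: 1 codewords.
  weight 5: 4 codewords.
Minimum distance d = smallest w > 0 with A_w > 0 = 2.
Sanity: Σ A_w = 16 = 2^4 = 16 ✓.


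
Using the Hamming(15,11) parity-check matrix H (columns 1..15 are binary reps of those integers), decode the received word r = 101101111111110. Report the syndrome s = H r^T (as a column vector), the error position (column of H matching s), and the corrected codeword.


s = (1, 0, 0, 0)^T, error position = 8, corrected codeword c = 101101101111110

Compute s = H r^T mod 2 one row at a time:
  s_1 = 1 + 1 + 1 + 1 + 1 + 1 + 1 + 0 = 7 ≡ 1 (mod 2).
  s_2 = 1 + 0 + 1 + 1 + 1 + 1 + 1 + 0 = 6 ≡ 0 (mod 2).
  s_3 = 0 + 1 + 1 + 1 + 1 + 1 + 1 + 0 = 6 ≡ 0 (mod 2).
  s_4 = 1 + 1 + 0 + 1 + 1 + 1 + 1 + 0 = 6 ≡ 0 (mod 2).
s = (1, 0, 0, 0)^T — this equals column 8 of H (binary 1000), so error is at position 8.
Correct: flip bit 8 of r = 101101111111110 to get c = 101101101111110.


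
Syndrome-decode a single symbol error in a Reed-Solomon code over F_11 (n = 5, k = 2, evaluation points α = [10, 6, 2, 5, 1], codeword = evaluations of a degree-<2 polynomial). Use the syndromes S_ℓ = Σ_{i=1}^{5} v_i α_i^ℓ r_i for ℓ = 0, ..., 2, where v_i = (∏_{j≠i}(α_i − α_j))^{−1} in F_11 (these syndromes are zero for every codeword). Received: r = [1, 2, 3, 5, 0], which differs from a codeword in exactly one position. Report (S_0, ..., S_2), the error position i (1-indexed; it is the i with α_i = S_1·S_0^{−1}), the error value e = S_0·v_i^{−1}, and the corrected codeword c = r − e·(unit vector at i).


S = (4, 4, 4), error at position 5, error magnitude e = 5, c = [1, 2, 3, 5, 6].

Step 1: column multipliers v_i = (∏_{j≠i}(α_i − α_j))^{−1} mod 11.
  i = 1 (α = 10): (10−6)(10−2)(10−5)(10−1) = 4·8·5·9 = 1440 ≡ 10, so v_1 = 10^{−1} = 10 (mod 11).
  i = 2 (α = 6): (6−10)(6−2)(6−5)(6−1) = (−4)·4·1·5 = −80 ≡ 8, so v_2 = 8^{−1} = 7 (mod 11).
  i = 3 (α = 2): (2−10)(2−6)(2−5)(2−1) = (−8)·(−4)·(−3)·1 = −96 ≡ 3, so v_3 = 3^{−1} = 4 (mod 11).
  i = 4 (α = 5): (5−10)(5−6)(5−2)(5−1) = (−5)·(−1)·3·4 = 60 ≡ 5, so v_4 = 5^{−1} = 9 (mod 11).
  i = 5 (α = 1): (1−10)(1−6)(1−2)(1−5) = (−9)·(−5)·(−1)·(−4) = 180 ≡ 4, so v_5 = 4^{−1} = 3 (mod 11).
  v = [10, 7, 4, 9, 3].
Step 2: syndromes of r = [1, 2, 3, 5, 0] (all sums mod 11).
  S_0 = Σ v_i r_i = 10·1 + 7·2 + 4·3 + 9·5 + 3·0 = 81 ≡ 4.
  S_1 = Σ v_i α_i r_i = 10·10·1 + 7·6·2 + 4·2·3 + 9·5·5 + 3·1·0 = 433 ≡ 4.
  α_i^2 mod 11 = [1, 3, 4, 3, 1].
  S_2 = Σ v_i α_i^2 r_i = 10·1·1 + 7·3·2 + 4·4·3 + 9·3·5 + 3·1·0 = 235 ≡ 4.
  S = (4, 4, 4) ≠ 0, so r is not a codeword (an error is present).
Step 3: locate the error. For a single error e at position i, S_ℓ = v_i·e·α_i^ℓ, so α_err = S_1/S_0.
  S_0^{−1} = 4^{−1} = 3 (mod 11), so α_err = 4·3 = 12 ≡ 1 = α_5. Error position i = 5.
  Consistency check: S_2/S_1 = 4·3 = 12 ≡ 1 = α_err ✓ (single-error assumption holds).
Step 4: error magnitude e = S_0/v_5 = S_0·∏_{j≠5}(α_5 − α_j) = 4·4 = 16 ≡ 5 (mod 11).
Step 5: correct position 5: c_5 = r_5 − e = 0 − 5 ≡ 6 (mod 11). Hence c = [1, 2, 3, 5, 6].
  Check: interpolating c through the α_i gives m(x) = 9 + 8·x (degree < 2) with m(α_i) = c_i for every i, so c is indeed a codeword.


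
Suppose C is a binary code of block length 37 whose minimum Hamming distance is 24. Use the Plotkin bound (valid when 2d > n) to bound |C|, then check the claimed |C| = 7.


Plotkin bound M ≤ 4; given |C| = 7 > bound (violated).

Check applicability: 2d = 48, n = 37.
2d − n = 11 > 0, so Plotkin applies.
Compute d/(2d−n) = 24/11 ≈ 2.1818.
⌊d/(2d−n)⌋ = 2.
Plotkin bound: M ≤ 2·2 = 4.
Given |C| = 7, check: VIOLATED.
This |C| is above the Plotkin bound, so no binary code with n = 37, d = 24 and 7 codewords exists.


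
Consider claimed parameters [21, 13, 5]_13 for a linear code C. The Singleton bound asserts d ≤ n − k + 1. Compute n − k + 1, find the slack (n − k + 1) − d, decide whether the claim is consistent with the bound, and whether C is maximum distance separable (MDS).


Singleton RHS = n − k + 1 = 9, slack = 4, bound satisfied, not MDS.

Singleton bound: d ≤ n − k + 1.
Here n = 21, k = 13, so n − k + 1 = 9.
Given d = 5, check d ≤ 9: YES.
Slack = (n − k + 1) − d = 4.
The code is NOT MDS (slack = 4 > 0).
Description: the claimed parameters are [21, 13, 5]_13; such a code would be non-MDS.


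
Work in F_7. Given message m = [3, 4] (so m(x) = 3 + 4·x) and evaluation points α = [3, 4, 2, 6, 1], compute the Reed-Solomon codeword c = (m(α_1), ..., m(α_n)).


c = [1, 5, 4, 6, 0]

Message polynomial: m(x) = 3 + 4·x (mod 7).
For each evaluation point α_i, compute m(α_i) mod 7:
  α_1 = 3: Horner steps 4 → 1, so m(3) = 1.
  α_2 = 4: Horner steps 4 → 5, so m(4) = 5.
  α_3 = 2: Horner steps 4 → 4, so m(2) = 4.
  α_4 = 6: Horner steps 4 → 6, so m(6) = 6.
  α_5 = 1: Horner steps 4 → 0, so m(1) = 0.
Codeword c = [1, 5, 4, 6, 0] ∈ F_7^5.


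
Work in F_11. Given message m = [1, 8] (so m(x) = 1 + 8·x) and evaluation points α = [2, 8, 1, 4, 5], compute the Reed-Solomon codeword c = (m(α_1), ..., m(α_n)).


c = [6, 10, 9, 0, 8]

Message polynomial: m(x) = 1 + 8·x (mod 11).
For each evaluation point α_i, compute m(α_i) mod 11:
  α_1 = 2: Horner steps 8 → 6, so m(2) = 6.
  α_2 = 8: Horner steps 8 → 10, so m(8) = 10.
  α_3 = 1: Horner steps 8 → 9, so m(1) = 9.
  α_4 = 4: Horner steps 8 → 0, so m(4) = 0.
  α_5 = 5: Horner steps 8 → 8, so m(5) = 8.
Codeword c = [6, 10, 9, 0, 8] ∈ F_11^5.


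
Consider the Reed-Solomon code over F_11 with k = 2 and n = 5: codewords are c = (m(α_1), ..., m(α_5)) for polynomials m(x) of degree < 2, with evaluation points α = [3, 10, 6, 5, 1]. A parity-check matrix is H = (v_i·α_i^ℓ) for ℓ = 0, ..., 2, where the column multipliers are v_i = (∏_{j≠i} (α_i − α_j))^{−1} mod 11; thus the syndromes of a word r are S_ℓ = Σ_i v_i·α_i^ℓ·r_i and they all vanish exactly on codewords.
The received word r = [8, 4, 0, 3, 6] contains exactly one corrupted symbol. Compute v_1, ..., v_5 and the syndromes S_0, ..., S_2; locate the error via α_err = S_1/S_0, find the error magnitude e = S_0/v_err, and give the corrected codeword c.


S = (10, 6, 8), error at position 4, error magnitude e = 4, c = [8, 4, 0, 10, 6].

Step 1: column multipliers v_i = (∏_{j≠i}(α_i − α_j))^{−1} mod 11.
  i = 1 (α = 3): (3−10)(3−6)(3−5)(3−1) = (−7)·(−3)·(−2)·2 = −84 ≡ 4, so v_1 = 4^{−1} = 3 (mod 11).
  i = 2 (α = 10): (10−3)(10−6)(10−5)(10−1) = 7·4·5·9 = 1260 ≡ 6, so v_2 = 6^{−1} = 2 (mod 11).
  i = 3 (α = 6): (6−3)(6−10)(6−5)(6−1) = 3·(−4)·1·5 = −60 ≡ 6, so v_3 = 6^{−1} = 2 (mod 11).
  i = 4 (α = 5): (5−3)(5−10)(5−6)(5−1) = 2·(−5)·(−1)·4 = 40 ≡ 7, so v_4 = 7^{−1} = 8 (mod 11).
  i = 5 (α = 1): (1−3)(1−10)(1−6)(1−5) = (−2)·(−9)·(−5)·(−4) = 360 ≡ 8, so v_5 = 8^{−1} = 7 (mod 11).
  v = [3, 2, 2, 8, 7].
Step 2: syndromes of r = [8, 4, 0, 3, 6] (all sums mod 11).
  S_0 = Σ v_i r_i = 3·8 + 2·4 + 2·0 + 8·3 + 7·6 = 98 ≡ 10.
  S_1 = Σ v_i α_i r_i = 3·3·8 + 2·10·4 + 2·6·0 + 8·5·3 + 7·1·6 = 314 ≡ 6.
  α_i^2 mod 11 = [9, 1, 3, 3, 1].
  S_2 = Σ v_i α_i^2 r_i = 3·9·8 + 2·1·4 + 2·3·0 + 8·3·3 + 7·1·6 = 338 ≡ 8.
  S = (10, 6, 8) ≠ 0, so r is not a codeword (an error is present).
Step 3: locate the error. For a single error e at position i, S_ℓ = v_i·e·α_i^ℓ, so α_err = S_1/S_0.
  S_0^{−1} = 10^{−1} = 10 (mod 11), so α_err = 6·10 = 60 ≡ 5 = α_4. Error position i = 4.
  Consistency check: S_2/S_1 = 8·2 = 16 ≡ 5 = α_err ✓ (single-error assumption holds).
Step 4: error magnitude e = S_0/v_4 = S_0·∏_{j≠4}(α_4 − α_j) = 10·7 = 70 ≡ 4 (mod 11).
Step 5: correct position 4: c_4 = r_4 − e = 3 − 4 ≡ 10 (mod 11). Hence c = [8, 4, 0, 10, 6].
  Check: interpolating c through the α_i gives m(x) = 5 + 1·x (degree < 2) with m(α_i) = c_i for every i, so c is indeed a codeword.


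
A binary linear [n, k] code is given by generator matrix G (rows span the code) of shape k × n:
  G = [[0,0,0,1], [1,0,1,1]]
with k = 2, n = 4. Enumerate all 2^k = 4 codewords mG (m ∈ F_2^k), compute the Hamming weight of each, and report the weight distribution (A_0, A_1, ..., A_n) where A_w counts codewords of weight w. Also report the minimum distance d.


Weight distribution: A_0 = 1, A_1 = 1, A_2 = 1, A_3 = 1. Minimum distance d = 1.

Enumerate all 2^2 = 4 messages m ∈ F_2^2.
For each, compute codeword c = mG in F_2^4, then tally its weight.
  m = 00 → c = 0000, weight = 0.
  m = 10 → c = 0001, weight = 1.
  m = 01 → c = 1011, weight = 3.
  m = 11 → c = 1010, weight = 2.
Tally weights:
  weight 0: 1 codewords.
  weight 1: 1 codewords.
  weight 2: 1 codewords.
  weight 3: 1 codewords.
Minimum distance d = smallest w > 0 with A_w > 0 = 1.
Sanity: Σ A_w = 4 = 2^2 = 4 ✓.


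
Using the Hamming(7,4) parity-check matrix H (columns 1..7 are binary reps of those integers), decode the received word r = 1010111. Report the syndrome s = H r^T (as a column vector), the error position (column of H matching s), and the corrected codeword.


s = (1, 1, 0)^T, error position = 6, corrected codeword c = 1010101

Compute s = H r^T mod 2 one row at a time:
  s_1 = 0 + 1 + 1 + 1 = 3 ≡ 1 (mod 2).
  s_2 = 0 + 1 + 1 + 1 = 3 ≡ 1 (mod 2).
  s_3 = 1 + 1 + 1 + 1 = 4 ≡ 0 (mod 2).
s = (1, 1, 0)^T — this equals column 6 of H (binary 110), so error is at position 6.
Correct: flip bit 6 of r = 1010111 to get c = 1010101.


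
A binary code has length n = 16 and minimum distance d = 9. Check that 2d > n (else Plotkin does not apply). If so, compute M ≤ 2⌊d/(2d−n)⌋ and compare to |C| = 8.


Plotkin bound M ≤ 8; given |C| = 8 ≤ bound (satisfied).

Check applicability: 2d = 18, n = 16.
2d − n = 2 > 0, so Plotkin applies.
Compute d/(2d−n) = 9/2 ≈ 4.5000.
⌊d/(2d−n)⌋ = 4.
Plotkin bound: M ≤ 2·4 = 8.
Given |C| = 8, check: satisfied.
This |C| is at the Plotkin bound.


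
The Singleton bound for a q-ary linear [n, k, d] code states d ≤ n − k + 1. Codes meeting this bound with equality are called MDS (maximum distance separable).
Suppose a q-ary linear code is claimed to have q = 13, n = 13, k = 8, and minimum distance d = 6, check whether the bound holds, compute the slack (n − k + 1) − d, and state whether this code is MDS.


Singleton RHS = n − k + 1 = 6, slack = 0, bound satisfied, MDS.

Singleton bound: d ≤ n − k + 1.
Here n = 13, k = 8, so n − k + 1 = 6.
Given d = 6, check d ≤ 6: YES.
Slack = (n − k + 1) − d = 0.
The code is MDS (slack = 0).
Description: the claimed parameters are [13, 8, 6]_13; such a code would be MDS (meets Singleton bound).


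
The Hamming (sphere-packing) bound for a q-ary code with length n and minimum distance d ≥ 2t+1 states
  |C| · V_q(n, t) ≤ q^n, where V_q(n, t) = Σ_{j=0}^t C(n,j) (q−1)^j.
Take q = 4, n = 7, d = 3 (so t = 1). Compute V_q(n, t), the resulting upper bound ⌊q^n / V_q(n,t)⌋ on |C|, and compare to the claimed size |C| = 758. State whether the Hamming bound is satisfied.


V_q(n, t) = 22, q^n = 16384, Hamming bound = 744, |C| = 758 > bound (violated).

Step 1: Compute V_q(n, t) = Σ_{j=0}^1 C(n, j) (q−1)^j.
  j = 0: C(7,0)·(3)^0 = 1·1 = 1.
  j = 1: C(7,1)·(3)^1 = 7·3 = 21.
  V_q(n, t) = 1 + 21 = 22.
Step 2: q^n = 4^7 = 16384.
Step 3: Hamming bound ⌊q^n / V_q(n,t)⌋ = ⌊16384/22⌋ = 744.
Step 4: Compare |C| = 758 to 744: violated.
The claimed |C| lies above the Hamming bound, so no 4-ary code of length 7 with d ≥ 3 can have 758 codewords.


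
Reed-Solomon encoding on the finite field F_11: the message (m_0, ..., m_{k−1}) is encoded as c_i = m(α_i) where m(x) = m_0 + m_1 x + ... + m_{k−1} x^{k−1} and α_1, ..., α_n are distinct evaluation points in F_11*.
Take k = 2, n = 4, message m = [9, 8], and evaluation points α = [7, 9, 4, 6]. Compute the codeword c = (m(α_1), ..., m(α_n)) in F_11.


c = [10, 4, 8, 2]

Message polynomial: m(x) = 9 + 8·x (mod 11).
For each evaluation point α_i, compute m(α_i) mod 11:
  α_1 = 7: Horner steps 8 → 10, so m(7) = 10.
  α_2 = 9: Horner steps 8 → 4, so m(9) = 4.
  α_3 = 4: Horner steps 8 → 8, so m(4) = 8.
  α_4 = 6: Horner steps 8 → 2, so m(6) = 2.
Codeword c = [10, 4, 8, 2] ∈ F_11^4.


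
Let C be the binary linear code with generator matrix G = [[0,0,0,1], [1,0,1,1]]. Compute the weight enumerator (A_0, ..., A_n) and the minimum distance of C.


Weight distribution: A_0 = 1, A_1 = 1, A_2 = 1, A_3 = 1. Minimum distance d = 1.

Enumerate all 2^2 = 4 messages m ∈ F_2^2.
For each, compute codeword c = mG in F_2^4, then tally its weight.
  m = 00 → c = 0000, weight = 0.
  m = 10 → c = 0001, weight = 1.
  m = 01 → c = 1011, weight = 3.
  m = 11 → c = 1010, weight = 2.
Tally weights:
  weight 0: 1 codewords.
  weight 1: 1 codewords.
  weight 2: 1 codewords.
  weight 3: 1 codewords.
Minimum distance d = smallest w > 0 with A_w > 0 = 1.
Sanity: Σ A_w = 4 = 2^2 = 4 ✓.


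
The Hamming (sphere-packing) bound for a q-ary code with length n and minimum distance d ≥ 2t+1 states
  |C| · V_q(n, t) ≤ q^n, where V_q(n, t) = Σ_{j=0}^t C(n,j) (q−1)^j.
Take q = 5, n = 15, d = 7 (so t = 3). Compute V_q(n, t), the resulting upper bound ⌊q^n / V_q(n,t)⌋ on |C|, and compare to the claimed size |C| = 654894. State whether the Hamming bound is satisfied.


V_q(n, t) = 30861, q^n = 30517578125, Hamming bound = 988871, |C| = 654894 ≤ bound (satisfied).

Step 1: Compute V_q(n, t) = Σ_{j=0}^3 C(n, j) (q−1)^j.
  j = 0: C(15,0)·(4)^0 = 1·1 = 1.
  j = 1: C(15,1)·(4)^1 = 15·4 = 60.
  j = 2: C(15,2)·(4)^2 = 105·16 = 1680.
  j = 3: C(15,3)·(4)^3 = 455·64 = 29120.
  V_q(n, t) = 1 + 60 + 1680 + 29120 = 30861.
Step 2: q^n = 5^15 = 30517578125.
Step 3: Hamming bound ⌊q^n / V_q(n,t)⌋ = ⌊30517578125/30861⌋ = 988871.
Step 4: Compare |C| = 654894 to 988871: satisfied.
The claimed |C| lies below the Hamming bound.


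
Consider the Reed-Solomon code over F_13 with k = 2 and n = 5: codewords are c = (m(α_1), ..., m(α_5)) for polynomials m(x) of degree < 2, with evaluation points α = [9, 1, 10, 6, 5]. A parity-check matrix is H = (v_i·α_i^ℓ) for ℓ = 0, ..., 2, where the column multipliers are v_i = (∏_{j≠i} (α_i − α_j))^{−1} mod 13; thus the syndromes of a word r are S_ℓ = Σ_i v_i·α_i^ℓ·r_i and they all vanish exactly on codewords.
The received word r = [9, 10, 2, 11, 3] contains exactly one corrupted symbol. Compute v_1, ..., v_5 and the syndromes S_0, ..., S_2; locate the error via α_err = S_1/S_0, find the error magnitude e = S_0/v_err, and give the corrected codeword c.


S = (1, 10, 9), error at position 3, error magnitude e = 11, c = [9, 10, 4, 11, 3].

Step 1: column multipliers v_i = (∏_{j≠i}(α_i − α_j))^{−1} mod 13.
  i = 1 (α = 9): (9−1)(9−10)(9−6)(9−5) = 8·(−1)·3·4 = −96 ≡ 8, so v_1 = 8^{−1} = 5 (mod 13).
  i = 2 (α = 1): (1−9)(1−10)(1−6)(1−5) = (−8)·(−9)·(−5)·(−4) = 1440 ≡ 10, so v_2 = 10^{−1} = 4 (mod 13).
  i = 3 (α = 10): (10−9)(10−1)(10−6)(10−5) = 1·9·4·5 = 180 ≡ 11, so v_3 = 11^{−1} = 6 (mod 13).
  i = 4 (α = 6): (6−9)(6−1)(6−10)(6−5) = (−3)·5·(−4)·1 = 60 ≡ 8, so v_4 = 8^{−1} = 5 (mod 13).
  i = 5 (α = 5): (5−9)(5−1)(5−10)(5−6) = (−4)·4·(−5)·(−1) = −80 ≡ 11, so v_5 = 11^{−1} = 6 (mod 13).
  v = [5, 4, 6, 5, 6].
Step 2: syndromes of r = [9, 10, 2, 11, 3] (all sums mod 13).
  S_0 = Σ v_i r_i = 5·9 + 4·10 + 6·2 + 5·11 + 6·3 = 170 ≡ 1.
  S_1 = Σ v_i α_i r_i = 5·9·9 + 4·1·10 + 6·10·2 + 5·6·11 + 6·5·3 = 985 ≡ 10.
  α_i^2 mod 13 = [3, 1, 9, 10, 12].
  S_2 = Σ v_i α_i^2 r_i = 5·3·9 + 4·1·10 + 6·9·2 + 5·10·11 + 6·12·3 = 1049 ≡ 9.
  S = (1, 10, 9) ≠ 0, so r is not a codeword (an error is present).
Step 3: locate the error. For a single error e at position i, S_ℓ = v_i·e·α_i^ℓ, so α_err = S_1/S_0.
  S_0^{−1} = 1^{−1} = 1 (mod 13), so α_err = 10·1 = 10 ≡ 10 = α_3. Error position i = 3.
  Consistency check: S_2/S_1 = 9·4 = 36 ≡ 10 = α_err ✓ (single-error assumption holds).
Step 4: error magnitude e = S_0/v_3 = S_0·∏_{j≠3}(α_3 − α_j) = 1·11 = 11 ≡ 11 (mod 13).
Step 5: correct position 3: c_3 = r_3 − e = 2 − 11 ≡ 4 (mod 13). Hence c = [9, 10, 4, 11, 3].
  Check: interpolating c through the α_i gives m(x) = 2 + 8·x (degree < 2) with m(α_i) = c_i for every i, so c is indeed a codeword.


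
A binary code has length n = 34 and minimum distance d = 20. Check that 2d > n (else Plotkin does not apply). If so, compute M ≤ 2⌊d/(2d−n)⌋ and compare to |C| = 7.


Plotkin bound M ≤ 6; given |C| = 7 > bound (violated).

Check applicability: 2d = 40, n = 34.
2d − n = 6 > 0, so Plotkin applies.
Compute d/(2d−n) = 20/6 ≈ 3.3333.
⌊d/(2d−n)⌋ = 3.
Plotkin bound: M ≤ 2·3 = 6.
Given |C| = 7, check: VIOLATED.
This |C| is above the Plotkin bound, so no binary code with n = 34, d = 20 and 7 codewords exists.


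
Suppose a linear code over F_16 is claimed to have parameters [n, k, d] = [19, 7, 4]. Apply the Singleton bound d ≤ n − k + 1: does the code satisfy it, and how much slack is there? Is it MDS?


Singleton RHS = n − k + 1 = 13, slack = 9, bound satisfied, not MDS.

Singleton bound: d ≤ n − k + 1.
Here n = 19, k = 7, so n − k + 1 = 13.
Given d = 4, check d ≤ 13: YES.
Slack = (n − k + 1) − d = 9.
The code is NOT MDS (slack = 9 > 0).
Description: the claimed parameters are [19, 7, 4]_16; such a code would be non-MDS.


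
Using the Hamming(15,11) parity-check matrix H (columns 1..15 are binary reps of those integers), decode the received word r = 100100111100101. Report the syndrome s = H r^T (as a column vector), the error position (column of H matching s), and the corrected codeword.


s = (1, 0, 1, 1)^T, error position = 11, corrected codeword c = 100100111110101

Compute s = H r^T mod 2 one row at a time:
  s_1 = 1 + 1 + 1 + 0 + 0 + 1 + 0 + 1 = 5 ≡ 1 (mod 2).
  s_2 = 1 + 0 + 0 + 1 + 0 + 1 + 0 + 1 = 4 ≡ 0 (mod 2).
  s_3 = 0 + 0 + 0 + 1 + 1 + 0 + 0 + 1 = 3 ≡ 1 (mod 2).
  s_4 = 1 + 0 + 0 + 1 + 1 + 0 + 1 + 1 = 5 ≡ 1 (mod 2).
s = (1, 0, 1, 1)^T — this equals column 11 of H (binary 1011), so error is at position 11.
Correct: flip bit 11 of r = 100100111100101 to get c = 100100111110101.


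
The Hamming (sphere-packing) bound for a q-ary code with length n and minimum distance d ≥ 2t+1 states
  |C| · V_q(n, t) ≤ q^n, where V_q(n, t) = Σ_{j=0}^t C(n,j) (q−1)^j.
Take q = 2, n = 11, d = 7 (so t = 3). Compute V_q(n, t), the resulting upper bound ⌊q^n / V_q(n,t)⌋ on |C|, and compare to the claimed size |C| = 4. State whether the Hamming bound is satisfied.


V_q(n, t) = 232, q^n = 2048, Hamming bound = 8, |C| = 4 ≤ bound (satisfied).

Step 1: Compute V_q(n, t) = Σ_{j=0}^3 C(n, j) (q−1)^j.
  j = 0: C(11,0)·(1)^0 = 1·1 = 1.
  j = 1: C(11,1)·(1)^1 = 11·1 = 11.
  j = 2: C(11,2)·(1)^2 = 55·1 = 55.
  j = 3: C(11,3)·(1)^3 = 165·1 = 165.
  V_q(n, t) = 1 + 11 + 55 + 165 = 232.
Step 2: q^n = 2^11 = 2048.
Step 3: Hamming bound ⌊q^n / V_q(n,t)⌋ = ⌊2048/232⌋ = 8.
Step 4: Compare |C| = 4 to 8: satisfied.
The claimed |C| lies below the Hamming bound.


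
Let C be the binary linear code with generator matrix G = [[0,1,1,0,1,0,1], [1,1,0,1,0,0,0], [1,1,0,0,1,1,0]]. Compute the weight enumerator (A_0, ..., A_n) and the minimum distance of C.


Weight distribution: A_0 = 1, A_3 = 2, A_4 = 3, A_5 = 2. Minimum distance d = 3.

Enumerate all 2^3 = 8 messages m ∈ F_2^3.
For each, compute codeword c = mG in F_2^7, then tally its weight.
  m = 000 → c = 0000000, weight = 0.
  m = 100 → c = 0110101, weight = 4.
  m = 010 → c = 1101000, weight = 3.
  m = 110 → c = 1011101, weight = 5.
  m = 001 → c = 1100110, weight = 4.
  m = 101 → c = 1010011, weight = 4.
  m = 011 → c = 0001110, weight = 3.
  m = 111 → c = 0111011, weight = 5.
Tally weights:
  weight 0: 1 codewords.
  weight 3: 2 codewords.
  weight 4: 3 codewords.
  weight 5: 2 codewords.
Minimum distance d = smallest w > 0 with A_w > 0 = 3.
Sanity: Σ A_w = 8 = 2^3 = 8 ✓.


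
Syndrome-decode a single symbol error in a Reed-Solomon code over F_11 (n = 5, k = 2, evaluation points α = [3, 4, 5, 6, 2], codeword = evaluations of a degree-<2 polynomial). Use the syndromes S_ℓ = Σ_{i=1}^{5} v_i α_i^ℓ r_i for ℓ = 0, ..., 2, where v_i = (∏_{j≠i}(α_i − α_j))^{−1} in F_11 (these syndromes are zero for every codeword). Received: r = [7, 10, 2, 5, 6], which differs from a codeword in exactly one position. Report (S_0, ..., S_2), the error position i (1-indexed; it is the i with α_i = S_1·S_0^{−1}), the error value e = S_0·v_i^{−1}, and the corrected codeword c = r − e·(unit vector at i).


S = (1, 2, 4), error at position 5, error magnitude e = 2, c = [7, 10, 2, 5, 4].

Step 1: column multipliers v_i = (∏_{j≠i}(α_i − α_j))^{−1} mod 11.
  i = 1 (α = 3): (3−4)(3−5)(3−6)(3−2) = (−1)·(−2)·(−3)·1 = −6 ≡ 5, so v_1 = 5^{−1} = 9 (mod 11).
  i = 2 (α = 4): (4−3)(4−5)(4−6)(4−2) = 1·(−1)·(−2)·2 = 4 ≡ 4, so v_2 = 4^{−1} = 3 (mod 11).
  i = 3 (α = 5): (5−3)(5−4)(5−6)(5−2) = 2·1·(−1)·3 = −6 ≡ 5, so v_3 = 5^{−1} = 9 (mod 11).
  i = 4 (α = 6): (6−3)(6−4)(6−5)(6−2) = 3·2·1·4 = 24 ≡ 2, so v_4 = 2^{−1} = 6 (mod 11).
  i = 5 (α = 2): (2−3)(2−4)(2−5)(2−6) = (−1)·(−2)·(−3)·(−4) = 24 ≡ 2, so v_5 = 2^{−1} = 6 (mod 11).
  v = [9, 3, 9, 6, 6].
Step 2: syndromes of r = [7, 10, 2, 5, 6] (all sums mod 11).
  S_0 = Σ v_i r_i = 9·7 + 3·10 + 9·2 + 6·5 + 6·6 = 177 ≡ 1.
  S_1 = Σ v_i α_i r_i = 9·3·7 + 3·4·10 + 9·5·2 + 6·6·5 + 6·2·6 = 651 ≡ 2.
  α_i^2 mod 11 = [9, 5, 3, 3, 4].
  S_2 = Σ v_i α_i^2 r_i = 9·9·7 + 3·5·10 + 9·3·2 + 6·3·5 + 6·4·6 = 1005 ≡ 4.
  S = (1, 2, 4) ≠ 0, so r is not a codeword (an error is present).
Step 3: locate the error. For a single error e at position i, S_ℓ = v_i·e·α_i^ℓ, so α_err = S_1/S_0.
  S_0^{−1} = 1^{−1} = 1 (mod 11), so α_err = 2·1 = 2 ≡ 2 = α_5. Error position i = 5.
  Consistency check: S_2/S_1 = 4·6 = 24 ≡ 2 = α_err ✓ (single-error assumption holds).
Step 4: error magnitude e = S_0/v_5 = S_0·∏_{j≠5}(α_5 − α_j) = 1·2 = 2 ≡ 2 (mod 11).
Step 5: correct position 5: c_5 = r_5 − e = 6 − 2 ≡ 4 (mod 11). Hence c = [7, 10, 2, 5, 4].
  Check: interpolating c through the α_i gives m(x) = 9 + 3·x (degree < 2) with m(α_i) = c_i for every i, so c is indeed a codeword.
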